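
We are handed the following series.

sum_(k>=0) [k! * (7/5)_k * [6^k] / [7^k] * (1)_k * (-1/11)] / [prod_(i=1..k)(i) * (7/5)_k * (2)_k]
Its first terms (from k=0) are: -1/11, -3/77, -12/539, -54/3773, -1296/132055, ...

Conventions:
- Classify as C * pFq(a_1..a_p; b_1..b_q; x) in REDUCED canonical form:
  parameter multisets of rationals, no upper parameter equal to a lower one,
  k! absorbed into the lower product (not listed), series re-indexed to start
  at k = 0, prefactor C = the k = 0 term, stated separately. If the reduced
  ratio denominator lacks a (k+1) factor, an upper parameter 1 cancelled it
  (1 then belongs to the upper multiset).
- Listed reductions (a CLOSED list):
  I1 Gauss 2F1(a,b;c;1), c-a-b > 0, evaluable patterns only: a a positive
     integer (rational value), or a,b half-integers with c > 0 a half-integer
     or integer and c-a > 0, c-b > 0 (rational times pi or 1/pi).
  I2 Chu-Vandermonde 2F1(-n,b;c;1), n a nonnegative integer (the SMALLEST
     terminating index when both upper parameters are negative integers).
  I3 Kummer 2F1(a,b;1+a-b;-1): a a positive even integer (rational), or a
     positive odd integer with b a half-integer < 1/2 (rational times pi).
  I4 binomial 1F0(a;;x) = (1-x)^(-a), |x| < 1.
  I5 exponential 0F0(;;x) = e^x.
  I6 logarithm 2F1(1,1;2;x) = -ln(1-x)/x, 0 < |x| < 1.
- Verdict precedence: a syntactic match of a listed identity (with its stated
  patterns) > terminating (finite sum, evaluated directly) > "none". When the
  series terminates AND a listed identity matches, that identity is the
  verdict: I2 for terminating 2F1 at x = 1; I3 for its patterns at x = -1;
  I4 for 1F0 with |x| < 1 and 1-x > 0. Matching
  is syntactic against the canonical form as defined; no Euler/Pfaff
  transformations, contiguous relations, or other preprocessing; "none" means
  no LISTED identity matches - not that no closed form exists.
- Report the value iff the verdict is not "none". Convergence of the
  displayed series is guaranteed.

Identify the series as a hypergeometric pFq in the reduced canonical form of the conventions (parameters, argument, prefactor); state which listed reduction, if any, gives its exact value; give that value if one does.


x = 6/7 here; the reduced form reads 2F1, upper {1, 1}, lower {2}, C = -1/11. Verdict: logarithm (I6) fires (the logarithm: parameters (1,1;2), x = 6/7). Value: (7/66) * ln(1/7).

Key observation: x = (6/7) and the product of the first k integers (C = -1/11, x = 6/7) is k!.
Term ratio: r(k) = (6/7) * (k+1) (k+1) / [(k+2) (k+1)] - rational; roots negated = parameters, x = (6/7), C = -1/11.


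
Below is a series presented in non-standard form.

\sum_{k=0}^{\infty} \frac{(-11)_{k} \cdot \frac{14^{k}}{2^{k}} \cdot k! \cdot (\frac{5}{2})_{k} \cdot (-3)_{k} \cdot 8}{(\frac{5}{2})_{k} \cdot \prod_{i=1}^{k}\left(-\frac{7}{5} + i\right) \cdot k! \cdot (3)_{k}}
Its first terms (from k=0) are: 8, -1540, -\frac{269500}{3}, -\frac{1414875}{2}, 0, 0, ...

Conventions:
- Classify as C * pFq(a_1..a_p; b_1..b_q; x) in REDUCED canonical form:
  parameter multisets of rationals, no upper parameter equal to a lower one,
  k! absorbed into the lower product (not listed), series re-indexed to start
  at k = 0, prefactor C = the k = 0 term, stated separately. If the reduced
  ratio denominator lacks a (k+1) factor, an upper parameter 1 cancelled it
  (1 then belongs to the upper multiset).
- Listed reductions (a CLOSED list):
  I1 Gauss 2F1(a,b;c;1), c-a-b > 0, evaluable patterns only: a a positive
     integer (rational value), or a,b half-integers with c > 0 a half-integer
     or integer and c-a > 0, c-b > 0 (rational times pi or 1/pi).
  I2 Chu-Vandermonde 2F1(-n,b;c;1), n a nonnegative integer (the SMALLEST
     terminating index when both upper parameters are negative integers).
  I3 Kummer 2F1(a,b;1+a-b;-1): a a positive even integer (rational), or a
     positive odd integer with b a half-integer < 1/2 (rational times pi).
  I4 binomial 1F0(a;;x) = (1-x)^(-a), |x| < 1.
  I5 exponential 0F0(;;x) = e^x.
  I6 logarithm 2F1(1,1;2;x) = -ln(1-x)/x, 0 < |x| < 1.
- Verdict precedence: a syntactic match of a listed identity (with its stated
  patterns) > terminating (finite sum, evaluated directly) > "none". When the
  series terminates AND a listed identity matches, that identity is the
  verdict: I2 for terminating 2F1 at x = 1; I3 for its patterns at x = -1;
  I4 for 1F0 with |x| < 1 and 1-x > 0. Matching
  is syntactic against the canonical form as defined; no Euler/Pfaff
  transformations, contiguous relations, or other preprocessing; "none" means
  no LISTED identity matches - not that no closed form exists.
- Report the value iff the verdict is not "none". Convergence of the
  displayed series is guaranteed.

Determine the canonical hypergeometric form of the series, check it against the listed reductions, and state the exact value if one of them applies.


At argument 7: a 3F2 with upper {-11, -3, 1}, lower {-\frac{2}{5}, 3}, scaled by C = 8. Verdict: terminating at k = 3: the factor (-3)_k kills every later term; summing the 4 survivors is exact. Exact value: -\frac{4792817}{6}.

The tell: with t_0 = 8, the parameter 5/2 appears in both the upper and lower lists and cancels.
Step ratio: r(k) = 7 * (k-11) (k-3) (k+1) / [(k-\frac{2}{5}) (k+3) (k+1)] - rational in k. x = 7; t_0 = 8; negate the roots.


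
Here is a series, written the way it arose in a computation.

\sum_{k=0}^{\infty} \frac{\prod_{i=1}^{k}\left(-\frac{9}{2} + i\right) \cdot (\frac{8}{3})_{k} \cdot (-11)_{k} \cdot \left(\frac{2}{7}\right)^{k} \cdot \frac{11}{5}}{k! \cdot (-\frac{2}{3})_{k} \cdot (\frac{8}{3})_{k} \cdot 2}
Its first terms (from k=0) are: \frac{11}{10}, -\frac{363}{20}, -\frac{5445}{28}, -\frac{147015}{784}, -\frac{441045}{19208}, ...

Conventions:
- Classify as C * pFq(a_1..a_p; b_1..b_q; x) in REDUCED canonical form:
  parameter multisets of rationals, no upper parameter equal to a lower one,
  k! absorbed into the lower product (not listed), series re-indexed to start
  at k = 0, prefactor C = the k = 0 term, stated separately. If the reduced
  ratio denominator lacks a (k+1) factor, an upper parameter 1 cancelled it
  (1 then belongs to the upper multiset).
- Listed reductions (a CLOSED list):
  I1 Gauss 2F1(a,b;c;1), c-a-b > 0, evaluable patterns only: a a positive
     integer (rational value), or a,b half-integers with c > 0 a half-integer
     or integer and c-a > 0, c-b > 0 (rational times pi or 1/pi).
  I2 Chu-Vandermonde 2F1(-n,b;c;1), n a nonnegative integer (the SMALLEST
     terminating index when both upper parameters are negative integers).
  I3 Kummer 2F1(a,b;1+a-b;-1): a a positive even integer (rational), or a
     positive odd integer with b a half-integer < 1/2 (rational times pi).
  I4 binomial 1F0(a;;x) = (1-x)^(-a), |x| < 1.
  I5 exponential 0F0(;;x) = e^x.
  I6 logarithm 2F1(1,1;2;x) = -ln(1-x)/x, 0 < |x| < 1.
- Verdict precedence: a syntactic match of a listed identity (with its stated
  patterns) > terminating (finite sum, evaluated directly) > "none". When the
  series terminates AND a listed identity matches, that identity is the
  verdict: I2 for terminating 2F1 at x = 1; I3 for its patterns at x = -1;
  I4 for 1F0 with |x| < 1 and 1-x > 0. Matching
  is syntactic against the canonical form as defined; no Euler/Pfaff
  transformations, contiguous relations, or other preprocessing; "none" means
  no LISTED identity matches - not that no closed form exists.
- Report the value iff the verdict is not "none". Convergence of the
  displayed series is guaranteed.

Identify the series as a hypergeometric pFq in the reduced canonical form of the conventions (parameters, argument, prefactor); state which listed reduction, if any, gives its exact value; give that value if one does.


Reduced: x = \frac{2}{7}, 2F1, upper = {-11, -\frac{7}{2}}, lower = {-\frac{2}{3}}, C = \frac{11}{10}. Verdict: terminating - upper -11 stops the sum at k = 11; the 12 terms are added exactly. Value: -\frac{21042175776555501403}{50012129845350400}.

Structural cue: from the first term \frac{11}{10}: the running product (prefactor 11/10) telescopes to a rising factorial.
Adjacent-term ratio: r(k) = \frac{2}{7} * (k-11) (k-\frac{7}{2}) / [(k-\frac{2}{3}) (k+1)] - rational; roots negated = parameters, x = \frac{2}{7}, C = \frac{11}{10}.


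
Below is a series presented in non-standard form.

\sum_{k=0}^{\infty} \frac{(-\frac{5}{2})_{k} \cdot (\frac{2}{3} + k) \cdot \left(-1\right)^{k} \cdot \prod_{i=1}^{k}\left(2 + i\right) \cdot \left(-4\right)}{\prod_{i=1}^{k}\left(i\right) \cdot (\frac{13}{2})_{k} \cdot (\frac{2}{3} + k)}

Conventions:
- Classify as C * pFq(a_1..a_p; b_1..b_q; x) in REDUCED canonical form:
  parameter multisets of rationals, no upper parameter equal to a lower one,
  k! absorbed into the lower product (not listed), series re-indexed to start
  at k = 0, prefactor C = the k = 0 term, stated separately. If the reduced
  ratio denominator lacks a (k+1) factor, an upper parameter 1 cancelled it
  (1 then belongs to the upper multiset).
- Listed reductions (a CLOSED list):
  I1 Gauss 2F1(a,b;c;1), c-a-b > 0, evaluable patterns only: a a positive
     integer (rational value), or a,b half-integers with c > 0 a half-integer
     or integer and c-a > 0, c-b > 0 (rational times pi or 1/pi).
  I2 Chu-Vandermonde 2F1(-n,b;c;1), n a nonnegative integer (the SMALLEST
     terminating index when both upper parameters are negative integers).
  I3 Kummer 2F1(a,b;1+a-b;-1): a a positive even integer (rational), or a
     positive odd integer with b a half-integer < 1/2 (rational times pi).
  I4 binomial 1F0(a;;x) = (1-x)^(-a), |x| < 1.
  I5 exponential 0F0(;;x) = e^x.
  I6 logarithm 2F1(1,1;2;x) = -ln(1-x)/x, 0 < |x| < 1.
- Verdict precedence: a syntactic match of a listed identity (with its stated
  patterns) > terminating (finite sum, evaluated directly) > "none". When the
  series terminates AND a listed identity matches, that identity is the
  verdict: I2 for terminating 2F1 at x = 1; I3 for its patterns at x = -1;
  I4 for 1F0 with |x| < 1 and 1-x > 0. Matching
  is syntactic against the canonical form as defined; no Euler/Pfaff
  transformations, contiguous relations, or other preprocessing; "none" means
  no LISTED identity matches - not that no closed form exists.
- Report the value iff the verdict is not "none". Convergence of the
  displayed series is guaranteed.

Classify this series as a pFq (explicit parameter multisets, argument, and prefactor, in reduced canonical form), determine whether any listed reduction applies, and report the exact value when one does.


With C = -4: the canonical form is 2F1(-\frac{5}{2}, 3; \frac{13}{2}; -1). Verdict: Kummer's theorem (I3) fires (x = -1; c = \frac{13}{2} equals 1+a-b for upper {-\frac{5}{2}, 3}: listed pattern). Exact value: \left(-\frac{3465}{1024}\right) \cdot \pi.

Key step: t_0 being -4, the running product (C = -4) telescopes to a rising factorial.
Consecutive-term ratio: r(k) = -1 * (k-\frac{5}{2}) (k+3) / [(k+\frac{13}{2}) (k+1)] ; factor over Q: parameters, x = -1, and C = -4.


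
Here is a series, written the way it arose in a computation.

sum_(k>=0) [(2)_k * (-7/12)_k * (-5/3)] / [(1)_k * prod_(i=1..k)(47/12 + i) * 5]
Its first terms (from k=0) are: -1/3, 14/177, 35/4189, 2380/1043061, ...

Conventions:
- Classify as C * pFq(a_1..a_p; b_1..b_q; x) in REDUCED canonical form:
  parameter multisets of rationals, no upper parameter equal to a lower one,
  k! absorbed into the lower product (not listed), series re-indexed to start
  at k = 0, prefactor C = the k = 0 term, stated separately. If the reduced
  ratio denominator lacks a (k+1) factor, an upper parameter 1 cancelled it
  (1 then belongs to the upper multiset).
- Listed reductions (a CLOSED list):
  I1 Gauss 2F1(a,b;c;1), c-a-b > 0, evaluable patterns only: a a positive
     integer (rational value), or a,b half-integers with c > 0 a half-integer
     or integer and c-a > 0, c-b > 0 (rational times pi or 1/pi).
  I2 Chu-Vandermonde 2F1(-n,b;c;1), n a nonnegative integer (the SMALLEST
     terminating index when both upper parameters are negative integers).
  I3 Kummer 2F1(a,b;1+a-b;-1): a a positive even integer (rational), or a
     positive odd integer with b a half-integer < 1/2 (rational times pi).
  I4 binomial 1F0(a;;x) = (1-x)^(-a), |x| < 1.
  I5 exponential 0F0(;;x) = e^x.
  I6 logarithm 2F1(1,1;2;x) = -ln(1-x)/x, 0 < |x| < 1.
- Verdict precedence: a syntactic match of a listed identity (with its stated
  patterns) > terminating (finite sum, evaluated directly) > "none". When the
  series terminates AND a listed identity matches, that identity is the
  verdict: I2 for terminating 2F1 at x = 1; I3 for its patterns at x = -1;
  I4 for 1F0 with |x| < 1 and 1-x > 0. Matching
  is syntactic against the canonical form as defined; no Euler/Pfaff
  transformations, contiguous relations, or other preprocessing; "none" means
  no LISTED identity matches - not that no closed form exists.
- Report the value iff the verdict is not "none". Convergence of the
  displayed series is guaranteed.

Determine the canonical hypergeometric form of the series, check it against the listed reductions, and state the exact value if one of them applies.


At argument 1: a 2F1 with upper {-7/12, 2}, lower {59/12}, scaled by C = -1/3. Verdict at x = 1: Gauss (I1, integer-parameter pattern) matches (x = 1: the Gamma ratio telescopes since c-a-b = 7/2 > 0 and a = 2 in Z>0). Value: -235/972.

The tell: t_0 being -1/3, (1)_k (C = -1/3) is k! itself.
Consecutive-term ratio: r(k) = 1 * (k-7/12) (k+2) / [(k+59/12) (k+1)] - rational in k. x = 1; t_0 = -1/3; negate the roots.


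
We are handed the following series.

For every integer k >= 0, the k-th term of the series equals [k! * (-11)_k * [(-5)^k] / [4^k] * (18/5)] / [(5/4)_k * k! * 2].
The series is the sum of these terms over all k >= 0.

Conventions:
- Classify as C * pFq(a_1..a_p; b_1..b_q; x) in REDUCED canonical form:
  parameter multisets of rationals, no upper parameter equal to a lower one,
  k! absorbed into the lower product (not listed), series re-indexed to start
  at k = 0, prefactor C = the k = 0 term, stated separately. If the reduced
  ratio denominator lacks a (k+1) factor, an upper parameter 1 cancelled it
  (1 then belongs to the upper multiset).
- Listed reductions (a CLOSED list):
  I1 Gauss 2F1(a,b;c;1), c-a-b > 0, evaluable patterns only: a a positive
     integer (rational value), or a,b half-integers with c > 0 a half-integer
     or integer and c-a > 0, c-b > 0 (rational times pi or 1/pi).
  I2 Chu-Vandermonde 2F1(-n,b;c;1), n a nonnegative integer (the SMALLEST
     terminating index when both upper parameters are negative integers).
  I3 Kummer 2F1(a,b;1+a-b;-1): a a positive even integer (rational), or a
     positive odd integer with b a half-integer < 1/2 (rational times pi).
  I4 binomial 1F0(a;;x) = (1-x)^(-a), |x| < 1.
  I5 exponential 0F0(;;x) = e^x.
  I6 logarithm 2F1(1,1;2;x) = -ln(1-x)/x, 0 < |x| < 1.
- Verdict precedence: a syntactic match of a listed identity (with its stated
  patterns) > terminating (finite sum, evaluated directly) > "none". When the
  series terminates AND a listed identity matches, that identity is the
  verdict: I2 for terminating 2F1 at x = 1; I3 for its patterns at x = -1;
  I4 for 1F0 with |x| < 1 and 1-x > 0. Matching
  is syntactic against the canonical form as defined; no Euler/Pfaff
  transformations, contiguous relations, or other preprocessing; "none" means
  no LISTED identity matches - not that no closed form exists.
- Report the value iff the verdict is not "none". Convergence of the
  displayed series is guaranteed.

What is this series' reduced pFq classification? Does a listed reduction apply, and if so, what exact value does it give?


The tell: from the first term 9/5: the factorial ratio (C = 9/5, x = -5/4) (k+a-1)!/(a-1)! is a rising factorial (a)_k.
Term ratio: r(k) = (-5/4) * (k-11) (k+1) / [(k+5/4) (k+1)] - poly over poly, x = (-5/4) from leading terms; C = 9/5 at k = 0.

Classification (C = 9/5): 2F1 with upper {-11, 1}, lower {5/4}, argument x = -5/4. Verdict: terminating. (-11)_k vanishes past k = 11, leaving a 12-term sum, computed directly. Value: 372206588824/48612265.


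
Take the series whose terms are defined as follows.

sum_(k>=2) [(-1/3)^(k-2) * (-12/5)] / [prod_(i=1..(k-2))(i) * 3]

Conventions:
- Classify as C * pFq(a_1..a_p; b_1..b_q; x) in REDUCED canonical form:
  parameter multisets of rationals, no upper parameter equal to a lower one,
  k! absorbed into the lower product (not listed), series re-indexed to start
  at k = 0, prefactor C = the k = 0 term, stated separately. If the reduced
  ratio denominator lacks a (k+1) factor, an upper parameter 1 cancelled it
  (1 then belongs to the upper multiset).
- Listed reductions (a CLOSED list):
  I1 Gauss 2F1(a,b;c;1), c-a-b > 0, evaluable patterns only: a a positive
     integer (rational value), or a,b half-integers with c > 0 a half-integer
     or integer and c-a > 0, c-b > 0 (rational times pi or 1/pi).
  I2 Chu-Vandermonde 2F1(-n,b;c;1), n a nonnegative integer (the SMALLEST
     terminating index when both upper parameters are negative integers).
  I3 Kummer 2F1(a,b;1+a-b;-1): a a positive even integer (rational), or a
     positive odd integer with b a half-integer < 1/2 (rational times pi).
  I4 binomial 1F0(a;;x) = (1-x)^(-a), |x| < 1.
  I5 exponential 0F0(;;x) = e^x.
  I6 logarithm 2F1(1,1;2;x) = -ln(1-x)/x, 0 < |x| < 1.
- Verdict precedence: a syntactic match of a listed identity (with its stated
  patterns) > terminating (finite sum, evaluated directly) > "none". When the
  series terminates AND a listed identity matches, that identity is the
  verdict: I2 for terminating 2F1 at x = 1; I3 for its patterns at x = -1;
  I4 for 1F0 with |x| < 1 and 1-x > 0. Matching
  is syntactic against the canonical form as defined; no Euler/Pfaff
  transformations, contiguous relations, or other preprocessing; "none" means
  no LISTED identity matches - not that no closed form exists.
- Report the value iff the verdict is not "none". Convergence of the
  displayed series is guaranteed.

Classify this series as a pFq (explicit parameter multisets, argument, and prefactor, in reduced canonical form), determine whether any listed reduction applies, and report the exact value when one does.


Prefactor -4/5, argument -1/3: 0F0 with upper {-} over lower {-}. Verdict: the I5 exponential reduction applies (the 0F0 exponential series at x = -1/3). Value: (-4/5) * e^(-1/3).

Structural cue: t_0 being -4/5, the product of the first k integers (C = -4/5) is k!.
Ratio: r(k) = (-1/3) * 1 / [(k+1)] - poly over poly, x = (-1/3) from leading terms; C = -4/5 at k = 0.


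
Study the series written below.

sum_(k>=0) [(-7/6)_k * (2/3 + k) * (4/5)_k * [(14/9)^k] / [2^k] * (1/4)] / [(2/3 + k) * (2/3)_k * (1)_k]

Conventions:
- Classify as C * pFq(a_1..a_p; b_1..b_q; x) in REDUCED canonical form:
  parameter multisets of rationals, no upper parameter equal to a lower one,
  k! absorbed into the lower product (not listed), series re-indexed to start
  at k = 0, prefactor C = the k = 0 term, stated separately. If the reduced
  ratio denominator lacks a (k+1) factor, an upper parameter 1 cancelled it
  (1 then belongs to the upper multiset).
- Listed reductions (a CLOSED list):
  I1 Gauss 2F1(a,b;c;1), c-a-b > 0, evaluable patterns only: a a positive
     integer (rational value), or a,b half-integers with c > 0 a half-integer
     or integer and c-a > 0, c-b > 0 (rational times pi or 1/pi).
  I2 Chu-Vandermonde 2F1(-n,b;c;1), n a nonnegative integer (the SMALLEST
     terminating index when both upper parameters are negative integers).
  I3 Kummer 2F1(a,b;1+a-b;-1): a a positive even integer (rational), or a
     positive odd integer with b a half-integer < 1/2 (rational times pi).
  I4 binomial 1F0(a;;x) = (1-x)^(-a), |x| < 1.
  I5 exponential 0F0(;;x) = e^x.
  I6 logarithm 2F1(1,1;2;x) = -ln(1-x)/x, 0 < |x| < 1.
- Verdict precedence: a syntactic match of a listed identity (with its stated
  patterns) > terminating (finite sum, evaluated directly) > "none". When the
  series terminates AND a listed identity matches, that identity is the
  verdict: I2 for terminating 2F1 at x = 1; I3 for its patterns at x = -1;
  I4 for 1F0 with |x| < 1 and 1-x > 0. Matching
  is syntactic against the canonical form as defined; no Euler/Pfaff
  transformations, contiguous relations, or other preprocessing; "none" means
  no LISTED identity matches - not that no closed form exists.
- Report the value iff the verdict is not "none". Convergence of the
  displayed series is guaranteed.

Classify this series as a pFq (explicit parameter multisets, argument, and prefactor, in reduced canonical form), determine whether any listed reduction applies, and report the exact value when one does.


At argument 7/9: a 2F1 with upper {-7/6, 4/5}, lower {2/3}, scaled by C = 1/4. Verdict: no listed reduction: x = 7/9 and upper {-7/6, 4/5} fail every I1-I6 pattern.

Key observation: from the first term 1/4: the factor k + 2/3 cancels (top and bottom), leaving C = 1/4.
Consecutive-term ratio: r(k) = (7/9) * (k-7/6) (k+4/5) / [(k+2/3) (k+1)] - poly over poly, x = (7/9) from leading terms; C = 1/4 at k = 0.


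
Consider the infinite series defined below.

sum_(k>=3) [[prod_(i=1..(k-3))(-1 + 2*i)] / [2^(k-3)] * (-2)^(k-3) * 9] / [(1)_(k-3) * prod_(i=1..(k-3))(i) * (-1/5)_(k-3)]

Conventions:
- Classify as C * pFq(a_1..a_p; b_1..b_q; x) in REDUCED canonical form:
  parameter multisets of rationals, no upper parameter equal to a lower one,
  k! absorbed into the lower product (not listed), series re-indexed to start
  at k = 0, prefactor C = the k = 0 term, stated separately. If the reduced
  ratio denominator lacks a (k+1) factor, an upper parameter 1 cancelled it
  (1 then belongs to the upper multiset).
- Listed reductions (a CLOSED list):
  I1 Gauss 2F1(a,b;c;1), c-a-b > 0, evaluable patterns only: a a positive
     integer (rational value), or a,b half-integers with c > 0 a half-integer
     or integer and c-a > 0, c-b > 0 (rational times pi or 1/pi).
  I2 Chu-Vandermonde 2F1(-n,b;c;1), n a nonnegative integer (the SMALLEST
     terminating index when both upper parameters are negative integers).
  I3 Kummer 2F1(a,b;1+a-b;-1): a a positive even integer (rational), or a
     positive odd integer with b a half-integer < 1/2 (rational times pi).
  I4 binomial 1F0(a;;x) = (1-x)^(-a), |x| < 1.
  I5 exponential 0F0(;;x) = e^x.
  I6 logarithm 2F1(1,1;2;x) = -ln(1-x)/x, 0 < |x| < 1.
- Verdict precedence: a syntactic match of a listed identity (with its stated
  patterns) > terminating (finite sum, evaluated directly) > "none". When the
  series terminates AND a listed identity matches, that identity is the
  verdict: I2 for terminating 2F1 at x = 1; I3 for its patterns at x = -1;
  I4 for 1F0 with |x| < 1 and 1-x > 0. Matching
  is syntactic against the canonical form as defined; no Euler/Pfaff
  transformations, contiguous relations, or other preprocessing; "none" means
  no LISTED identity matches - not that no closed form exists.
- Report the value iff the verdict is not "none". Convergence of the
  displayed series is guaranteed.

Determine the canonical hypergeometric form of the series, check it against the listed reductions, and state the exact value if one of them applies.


Classification (C = 9): 1F2 with upper {1/2}, lower {-1/5, 1}, argument x = -2. Verdict: none - at argument -2 the multisets {1/2} ; {-1/5, 1} match no listed identity.

The tell: with t_0 = 9, (1)_k (prefactor 9) is k! itself.
Adjacent-term ratio: r(k) = (-2) * (k+1/2) / [(k-1/5) (k+1) (k+1)] - rational; roots negated = parameters, x = (-2), C = 9.


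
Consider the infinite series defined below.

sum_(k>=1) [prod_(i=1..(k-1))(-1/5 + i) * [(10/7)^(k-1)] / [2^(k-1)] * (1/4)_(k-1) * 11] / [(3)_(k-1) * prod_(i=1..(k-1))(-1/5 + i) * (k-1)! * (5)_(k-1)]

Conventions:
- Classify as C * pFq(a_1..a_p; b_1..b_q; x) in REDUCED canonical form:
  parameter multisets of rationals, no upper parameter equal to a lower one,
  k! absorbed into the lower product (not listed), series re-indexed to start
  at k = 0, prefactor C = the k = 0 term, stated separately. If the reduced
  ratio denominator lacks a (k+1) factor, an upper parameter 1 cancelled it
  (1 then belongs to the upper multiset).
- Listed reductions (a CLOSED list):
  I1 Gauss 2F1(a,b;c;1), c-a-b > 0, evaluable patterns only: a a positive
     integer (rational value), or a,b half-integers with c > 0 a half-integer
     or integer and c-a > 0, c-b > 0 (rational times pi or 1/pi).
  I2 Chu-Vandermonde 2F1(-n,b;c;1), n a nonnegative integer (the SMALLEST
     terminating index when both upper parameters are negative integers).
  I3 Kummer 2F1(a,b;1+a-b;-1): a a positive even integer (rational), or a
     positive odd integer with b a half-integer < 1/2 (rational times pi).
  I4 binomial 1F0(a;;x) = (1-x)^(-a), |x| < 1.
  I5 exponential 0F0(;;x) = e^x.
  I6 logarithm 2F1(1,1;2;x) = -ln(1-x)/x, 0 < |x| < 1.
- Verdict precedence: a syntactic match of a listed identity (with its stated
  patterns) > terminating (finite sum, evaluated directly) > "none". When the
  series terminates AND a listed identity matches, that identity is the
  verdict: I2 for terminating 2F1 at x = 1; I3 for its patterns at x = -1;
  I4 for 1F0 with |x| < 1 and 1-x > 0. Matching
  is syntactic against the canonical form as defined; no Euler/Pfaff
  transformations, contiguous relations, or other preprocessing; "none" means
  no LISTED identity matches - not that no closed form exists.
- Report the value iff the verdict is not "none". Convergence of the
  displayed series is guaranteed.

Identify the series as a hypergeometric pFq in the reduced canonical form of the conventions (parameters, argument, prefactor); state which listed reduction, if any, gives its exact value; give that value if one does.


x = 5/7 here; the reduced form reads 1F2, upper {1/4}, lower {3, 5}, C = 11. Verdict: none - this 1F2 at x = 5/7 matches no listed pattern, and upper {1/4} holds no stopper.

The tell: with t_0 = 11, the parameter 4/5 appears in both the upper and lower lists and cancels.
Ratio: r(k) = (5/7) * (k+1/4) / [(k+3) (k+5) (k+1)] - rational in k. x = (5/7); t_0 = 11; negate the roots.


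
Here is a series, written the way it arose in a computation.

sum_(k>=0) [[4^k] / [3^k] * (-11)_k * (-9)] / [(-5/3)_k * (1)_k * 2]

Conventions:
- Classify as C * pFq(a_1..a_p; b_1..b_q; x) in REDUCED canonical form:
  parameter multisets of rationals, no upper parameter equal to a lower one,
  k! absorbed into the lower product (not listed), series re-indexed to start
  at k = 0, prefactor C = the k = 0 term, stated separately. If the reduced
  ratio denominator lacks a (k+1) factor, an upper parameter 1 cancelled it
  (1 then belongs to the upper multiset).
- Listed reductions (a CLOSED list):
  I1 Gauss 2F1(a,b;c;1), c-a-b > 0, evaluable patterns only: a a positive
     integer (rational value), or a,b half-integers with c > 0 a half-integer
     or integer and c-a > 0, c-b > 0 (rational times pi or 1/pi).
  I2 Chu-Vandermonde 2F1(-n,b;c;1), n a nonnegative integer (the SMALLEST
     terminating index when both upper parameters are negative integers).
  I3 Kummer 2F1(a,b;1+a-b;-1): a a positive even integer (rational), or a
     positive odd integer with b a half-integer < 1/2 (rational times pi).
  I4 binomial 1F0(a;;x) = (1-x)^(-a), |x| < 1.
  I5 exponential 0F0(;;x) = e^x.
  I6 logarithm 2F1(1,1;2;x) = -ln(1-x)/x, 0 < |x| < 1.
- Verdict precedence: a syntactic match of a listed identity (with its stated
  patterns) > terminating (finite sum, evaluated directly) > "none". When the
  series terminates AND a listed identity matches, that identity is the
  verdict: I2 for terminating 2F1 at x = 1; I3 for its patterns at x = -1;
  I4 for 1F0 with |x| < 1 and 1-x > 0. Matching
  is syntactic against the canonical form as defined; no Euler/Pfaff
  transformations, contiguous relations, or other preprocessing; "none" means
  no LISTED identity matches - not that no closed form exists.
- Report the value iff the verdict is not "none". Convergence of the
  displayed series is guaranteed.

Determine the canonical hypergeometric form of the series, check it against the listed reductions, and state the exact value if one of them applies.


Reduced: x = 4/3, 1F1, upper = {-11}, lower = {-5/3}, C = -9/2. Verdict: terminating - the sum ends at index 11 because -11 is a negative integer; exact evaluation follows. Hence: -942992847/23773750.

First insight: t_0 = -9/2 here, and the two geometric factors (C = -9/2, x = 4/3) combine into one argument.
Step ratio: r(k) = (4/3) * (k-11) / [(k-5/3) (k+1)] - rational; roots negated = parameters, x = (4/3), C = -9/2.


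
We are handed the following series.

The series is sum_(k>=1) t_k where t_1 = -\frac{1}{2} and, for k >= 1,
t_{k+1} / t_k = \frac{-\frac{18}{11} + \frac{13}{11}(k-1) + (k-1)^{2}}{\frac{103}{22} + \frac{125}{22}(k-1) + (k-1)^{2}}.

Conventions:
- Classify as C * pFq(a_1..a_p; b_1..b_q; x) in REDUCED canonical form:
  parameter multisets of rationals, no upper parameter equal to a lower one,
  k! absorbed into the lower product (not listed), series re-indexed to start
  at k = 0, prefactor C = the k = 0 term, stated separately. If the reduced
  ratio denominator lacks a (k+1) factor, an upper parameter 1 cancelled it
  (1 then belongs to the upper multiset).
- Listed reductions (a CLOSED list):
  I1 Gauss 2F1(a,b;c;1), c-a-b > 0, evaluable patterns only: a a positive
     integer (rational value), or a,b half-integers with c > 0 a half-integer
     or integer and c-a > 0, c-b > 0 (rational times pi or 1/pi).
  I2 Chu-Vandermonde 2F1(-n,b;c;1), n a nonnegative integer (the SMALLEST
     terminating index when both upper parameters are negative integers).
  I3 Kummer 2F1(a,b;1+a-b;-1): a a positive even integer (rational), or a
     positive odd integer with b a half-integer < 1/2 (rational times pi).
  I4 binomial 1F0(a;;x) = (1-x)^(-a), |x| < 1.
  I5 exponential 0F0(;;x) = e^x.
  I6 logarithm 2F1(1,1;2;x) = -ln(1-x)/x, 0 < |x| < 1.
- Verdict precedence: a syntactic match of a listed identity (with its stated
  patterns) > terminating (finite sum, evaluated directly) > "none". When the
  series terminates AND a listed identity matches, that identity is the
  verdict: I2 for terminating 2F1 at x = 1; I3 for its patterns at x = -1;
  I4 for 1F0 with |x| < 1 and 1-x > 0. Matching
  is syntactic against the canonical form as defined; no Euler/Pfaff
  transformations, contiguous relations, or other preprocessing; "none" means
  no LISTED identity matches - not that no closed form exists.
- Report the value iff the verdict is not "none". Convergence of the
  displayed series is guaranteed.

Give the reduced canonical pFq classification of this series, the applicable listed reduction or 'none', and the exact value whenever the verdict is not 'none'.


Prefactor -\frac{1}{2}, argument 1: 2F1 with upper {-\frac{9}{11}, 2} over lower {\frac{103}{22}}. Verdict at x = 1: the Gauss summation I1 matches (x = 1: the Gamma ratio telescopes since c-a-b = 7/2 > 0 and a = 2 in Z>0). Its exact value is -\frac{531}{1694}.

The tell: x = 1 and the expanded ratio factors over Q; C = -1/2, roots give parameters.
Consecutive-term ratio: r(k) = 1 * (k-\frac{9}{11}) (k+2) / [(k+\frac{103}{22}) (k+1)] ; factor over Q: parameters, x = 1, and C = -\frac{1}{2}.


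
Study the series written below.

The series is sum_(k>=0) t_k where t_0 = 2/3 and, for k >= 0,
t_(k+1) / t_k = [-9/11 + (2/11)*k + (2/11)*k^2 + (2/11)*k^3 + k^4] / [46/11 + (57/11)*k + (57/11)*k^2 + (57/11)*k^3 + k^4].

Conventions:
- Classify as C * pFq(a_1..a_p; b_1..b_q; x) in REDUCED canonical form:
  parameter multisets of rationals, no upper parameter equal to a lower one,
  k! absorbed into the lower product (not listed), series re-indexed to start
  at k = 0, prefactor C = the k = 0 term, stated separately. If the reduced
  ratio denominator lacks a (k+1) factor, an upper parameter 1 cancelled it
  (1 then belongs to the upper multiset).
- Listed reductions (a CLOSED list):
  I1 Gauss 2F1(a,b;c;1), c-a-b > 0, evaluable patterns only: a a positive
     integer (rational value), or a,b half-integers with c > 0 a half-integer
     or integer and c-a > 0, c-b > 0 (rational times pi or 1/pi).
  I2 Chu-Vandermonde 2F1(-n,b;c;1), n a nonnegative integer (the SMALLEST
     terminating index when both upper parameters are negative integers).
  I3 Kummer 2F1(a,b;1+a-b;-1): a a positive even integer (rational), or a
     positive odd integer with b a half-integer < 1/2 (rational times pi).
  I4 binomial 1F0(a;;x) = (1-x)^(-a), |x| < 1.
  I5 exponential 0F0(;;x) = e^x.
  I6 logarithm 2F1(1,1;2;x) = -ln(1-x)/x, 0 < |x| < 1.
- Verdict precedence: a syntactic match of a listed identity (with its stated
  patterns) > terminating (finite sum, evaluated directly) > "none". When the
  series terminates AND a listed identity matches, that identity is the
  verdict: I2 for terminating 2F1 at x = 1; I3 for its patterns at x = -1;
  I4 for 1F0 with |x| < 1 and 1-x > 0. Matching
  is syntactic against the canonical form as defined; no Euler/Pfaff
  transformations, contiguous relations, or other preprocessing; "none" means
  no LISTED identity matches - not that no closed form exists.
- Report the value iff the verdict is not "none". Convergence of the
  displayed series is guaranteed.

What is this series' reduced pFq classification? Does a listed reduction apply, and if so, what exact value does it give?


First insight: x = 1 and roots of the ratio polynomials (C = 2/3, x = 1) are the negated parameters.
Step ratio: r(k) = 1 * (k-9/11) (k+1) / [(k+46/11) (k+1)] - rational in k, leading ratio 1; with t_0 = 2/3, classification follows.

x = 1 here; the reduced form reads 2F1, upper {-9/11, 1}, lower {46/11}, C = 2/3. Verdict: Gauss (I1, integer-parameter pattern) matches (x = 1: the Gamma ratio telescopes since c-a-b = 4 > 0 and a = 1 in Z>0). Value: 35/66.


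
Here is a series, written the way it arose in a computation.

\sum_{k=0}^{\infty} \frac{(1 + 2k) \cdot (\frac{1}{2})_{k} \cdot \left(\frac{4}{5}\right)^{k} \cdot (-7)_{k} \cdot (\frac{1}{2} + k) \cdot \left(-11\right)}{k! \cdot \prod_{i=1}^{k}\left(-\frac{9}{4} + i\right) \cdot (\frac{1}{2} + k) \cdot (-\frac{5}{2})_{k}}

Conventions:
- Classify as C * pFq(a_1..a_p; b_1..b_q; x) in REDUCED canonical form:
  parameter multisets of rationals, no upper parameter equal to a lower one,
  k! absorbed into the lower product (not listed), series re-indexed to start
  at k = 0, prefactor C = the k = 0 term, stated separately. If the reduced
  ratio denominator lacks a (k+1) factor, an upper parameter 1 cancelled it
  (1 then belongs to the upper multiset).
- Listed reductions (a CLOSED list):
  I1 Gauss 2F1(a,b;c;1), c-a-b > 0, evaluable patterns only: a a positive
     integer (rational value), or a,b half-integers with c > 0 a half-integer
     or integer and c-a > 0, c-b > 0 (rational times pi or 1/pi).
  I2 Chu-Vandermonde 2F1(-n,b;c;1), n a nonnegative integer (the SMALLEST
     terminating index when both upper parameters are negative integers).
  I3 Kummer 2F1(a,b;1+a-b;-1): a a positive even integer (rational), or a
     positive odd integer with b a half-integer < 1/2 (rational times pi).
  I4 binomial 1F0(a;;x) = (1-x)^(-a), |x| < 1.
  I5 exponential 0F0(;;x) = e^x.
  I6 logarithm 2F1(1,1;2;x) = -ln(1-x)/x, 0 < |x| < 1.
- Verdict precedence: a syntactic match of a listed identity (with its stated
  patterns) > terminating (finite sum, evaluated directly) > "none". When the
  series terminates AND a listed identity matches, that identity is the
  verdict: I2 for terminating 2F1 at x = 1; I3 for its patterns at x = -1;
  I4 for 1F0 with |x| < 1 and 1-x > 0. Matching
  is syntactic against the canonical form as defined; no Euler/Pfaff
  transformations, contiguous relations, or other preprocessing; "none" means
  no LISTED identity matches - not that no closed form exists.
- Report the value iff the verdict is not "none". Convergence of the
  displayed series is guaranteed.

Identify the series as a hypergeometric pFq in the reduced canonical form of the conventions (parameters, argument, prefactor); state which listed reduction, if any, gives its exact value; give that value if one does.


The series (x = \frac{4}{5}) is 2F2: upper {-7, \frac{3}{2}}, lower {-\frac{5}{2}, -\frac{5}{4}}, prefactor -11. Verdict: terminating. (-7)_k vanishes past k = 7, leaving a 8-term sum, computed directly. Hence: \frac{1323901434493}{259765625}.

Key observation: with t_0 = -11, the (2k+1) factor (prefactor -11) shifts (1/2)_k to (3/2)_k.
Adjacent-term ratio: r(k) = \frac{4}{5} * (k-7) (k+\frac{3}{2}) / [(k-\frac{5}{2}) (k-\frac{5}{4}) (k+1)] - rational; roots negated = parameters, x = \frac{4}{5}, C = -11.


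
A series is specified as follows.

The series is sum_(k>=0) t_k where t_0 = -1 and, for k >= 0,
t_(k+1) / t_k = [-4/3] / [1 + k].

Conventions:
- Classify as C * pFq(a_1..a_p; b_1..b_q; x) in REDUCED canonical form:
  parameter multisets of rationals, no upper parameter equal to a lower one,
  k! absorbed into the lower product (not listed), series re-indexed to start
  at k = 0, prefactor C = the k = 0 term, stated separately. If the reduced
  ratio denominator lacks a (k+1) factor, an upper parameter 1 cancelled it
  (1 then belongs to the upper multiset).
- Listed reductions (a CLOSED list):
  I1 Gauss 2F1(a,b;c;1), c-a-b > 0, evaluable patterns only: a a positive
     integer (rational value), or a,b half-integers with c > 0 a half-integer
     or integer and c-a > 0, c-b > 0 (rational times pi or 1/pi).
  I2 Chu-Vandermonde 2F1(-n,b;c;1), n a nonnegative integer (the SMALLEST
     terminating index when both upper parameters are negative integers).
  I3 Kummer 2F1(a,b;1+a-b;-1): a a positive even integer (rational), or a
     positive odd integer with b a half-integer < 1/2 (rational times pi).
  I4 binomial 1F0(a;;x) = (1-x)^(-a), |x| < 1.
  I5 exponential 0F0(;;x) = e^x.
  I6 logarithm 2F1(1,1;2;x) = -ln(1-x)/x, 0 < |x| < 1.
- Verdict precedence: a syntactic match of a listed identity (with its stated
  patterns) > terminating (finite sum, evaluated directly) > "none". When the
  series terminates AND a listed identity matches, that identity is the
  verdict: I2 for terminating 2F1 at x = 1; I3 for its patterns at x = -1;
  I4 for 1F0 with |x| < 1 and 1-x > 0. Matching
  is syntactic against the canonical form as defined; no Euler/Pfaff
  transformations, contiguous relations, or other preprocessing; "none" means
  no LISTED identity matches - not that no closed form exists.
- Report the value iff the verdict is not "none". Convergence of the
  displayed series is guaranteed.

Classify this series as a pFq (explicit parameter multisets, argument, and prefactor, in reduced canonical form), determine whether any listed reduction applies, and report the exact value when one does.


At argument -4/3: a 0F0 with upper {-}, lower {-}, scaled by C = -1. Verdict: exponential (I5) matches (the 0F0 exponential series at x = -4/3). Value: (-1) * e^(-4/3).

Structural cue: from the first term -1: factor the ratio over Q (C = -1, x = -4/3): negated roots = parameters.
Adjacent-term ratio: r(k) = (-4/3) * 1 / [(k+1)] - rational; roots negated = parameters, x = (-4/3), C = -1.


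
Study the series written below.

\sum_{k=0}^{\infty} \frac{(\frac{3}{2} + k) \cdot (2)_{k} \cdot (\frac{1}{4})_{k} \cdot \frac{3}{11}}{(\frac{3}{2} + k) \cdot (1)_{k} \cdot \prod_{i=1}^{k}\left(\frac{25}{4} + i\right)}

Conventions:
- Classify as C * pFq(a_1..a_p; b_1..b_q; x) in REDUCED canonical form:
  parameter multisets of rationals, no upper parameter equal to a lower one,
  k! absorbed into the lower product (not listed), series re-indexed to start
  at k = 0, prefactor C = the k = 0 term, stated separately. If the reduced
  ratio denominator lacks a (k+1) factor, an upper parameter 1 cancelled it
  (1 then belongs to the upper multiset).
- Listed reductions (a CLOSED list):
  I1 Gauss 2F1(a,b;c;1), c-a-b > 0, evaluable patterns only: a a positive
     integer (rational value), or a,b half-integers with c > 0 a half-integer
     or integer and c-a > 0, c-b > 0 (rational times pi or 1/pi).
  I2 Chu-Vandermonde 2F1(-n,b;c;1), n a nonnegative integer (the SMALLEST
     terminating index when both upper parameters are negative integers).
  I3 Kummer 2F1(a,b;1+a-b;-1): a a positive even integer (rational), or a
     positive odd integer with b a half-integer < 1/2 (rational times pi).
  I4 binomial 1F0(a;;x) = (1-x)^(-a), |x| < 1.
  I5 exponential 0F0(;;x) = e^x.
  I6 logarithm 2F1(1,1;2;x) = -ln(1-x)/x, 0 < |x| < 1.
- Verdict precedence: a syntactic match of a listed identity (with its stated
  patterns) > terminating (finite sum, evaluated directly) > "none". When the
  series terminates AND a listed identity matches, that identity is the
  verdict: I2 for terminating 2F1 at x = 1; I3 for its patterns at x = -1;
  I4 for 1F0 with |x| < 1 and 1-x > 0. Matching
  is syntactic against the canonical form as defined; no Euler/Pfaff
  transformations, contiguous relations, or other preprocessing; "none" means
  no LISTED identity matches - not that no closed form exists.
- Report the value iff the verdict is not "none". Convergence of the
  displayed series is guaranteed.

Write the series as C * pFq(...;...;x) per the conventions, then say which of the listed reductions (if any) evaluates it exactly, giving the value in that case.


Canonical form: C = \frac{3}{11} times 2F1 with upper {\frac{1}{4}, 2}, lower {\frac{29}{4}}, x = 1. Verdict: Gauss (I1, integer-parameter pattern) applies (x = 1: the Gamma ratio telescopes since c-a-b = 5 > 0 and a = 2 in Z>0). Hence: \frac{105}{352}.

Key step: t_0 = \frac{3}{11} here, and the lower running product (C = 3/11, x = 1) is a rising factorial.
Step ratio: r(k) = 1 * (k+\frac{1}{4}) (k+2) / [(k+\frac{29}{4}) (k+1)] ; factor over Q: parameters, x = 1, and C = \frac{3}{11}.
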